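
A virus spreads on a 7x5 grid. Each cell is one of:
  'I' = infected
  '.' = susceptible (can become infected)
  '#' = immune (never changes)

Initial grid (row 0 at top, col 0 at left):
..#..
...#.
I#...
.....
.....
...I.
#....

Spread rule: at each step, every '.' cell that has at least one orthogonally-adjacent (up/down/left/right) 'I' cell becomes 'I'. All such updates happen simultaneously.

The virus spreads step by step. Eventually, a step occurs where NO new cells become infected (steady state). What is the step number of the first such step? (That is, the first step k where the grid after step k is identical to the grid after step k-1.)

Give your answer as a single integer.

Step 0 (initial): 2 infected
Step 1: +6 new -> 8 infected
Step 2: +10 new -> 18 infected
Step 3: +8 new -> 26 infected
Step 4: +2 new -> 28 infected
Step 5: +1 new -> 29 infected
Step 6: +1 new -> 30 infected
Step 7: +1 new -> 31 infected
Step 8: +0 new -> 31 infected

Answer: 8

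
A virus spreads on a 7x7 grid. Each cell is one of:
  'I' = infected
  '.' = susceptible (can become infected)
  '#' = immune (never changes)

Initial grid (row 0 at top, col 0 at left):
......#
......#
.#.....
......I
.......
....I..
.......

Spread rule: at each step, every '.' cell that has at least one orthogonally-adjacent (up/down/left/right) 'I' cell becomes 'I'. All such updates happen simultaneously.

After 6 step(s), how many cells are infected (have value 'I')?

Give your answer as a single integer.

Step 0 (initial): 2 infected
Step 1: +7 new -> 9 infected
Step 2: +8 new -> 17 infected
Step 3: +7 new -> 24 infected
Step 4: +7 new -> 31 infected
Step 5: +6 new -> 37 infected
Step 6: +3 new -> 40 infected

Answer: 40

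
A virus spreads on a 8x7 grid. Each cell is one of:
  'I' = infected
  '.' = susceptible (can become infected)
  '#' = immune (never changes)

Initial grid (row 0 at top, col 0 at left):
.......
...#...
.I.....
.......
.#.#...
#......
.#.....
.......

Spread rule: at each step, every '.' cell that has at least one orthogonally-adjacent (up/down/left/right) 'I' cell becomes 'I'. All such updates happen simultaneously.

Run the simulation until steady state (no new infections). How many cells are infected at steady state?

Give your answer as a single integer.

Step 0 (initial): 1 infected
Step 1: +4 new -> 5 infected
Step 2: +6 new -> 11 infected
Step 3: +6 new -> 17 infected
Step 4: +5 new -> 22 infected
Step 5: +8 new -> 30 infected
Step 6: +7 new -> 37 infected
Step 7: +6 new -> 43 infected
Step 8: +4 new -> 47 infected
Step 9: +3 new -> 50 infected
Step 10: +1 new -> 51 infected
Step 11: +0 new -> 51 infected

Answer: 51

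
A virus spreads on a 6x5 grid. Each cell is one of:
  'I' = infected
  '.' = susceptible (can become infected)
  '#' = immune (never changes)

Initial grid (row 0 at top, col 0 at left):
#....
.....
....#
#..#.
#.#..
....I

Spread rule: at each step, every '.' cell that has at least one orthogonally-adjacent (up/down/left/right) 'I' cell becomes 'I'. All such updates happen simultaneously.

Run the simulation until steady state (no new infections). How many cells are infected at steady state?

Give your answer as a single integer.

Step 0 (initial): 1 infected
Step 1: +2 new -> 3 infected
Step 2: +3 new -> 6 infected
Step 3: +1 new -> 7 infected
Step 4: +2 new -> 9 infected
Step 5: +1 new -> 10 infected
Step 6: +2 new -> 12 infected
Step 7: +3 new -> 15 infected
Step 8: +4 new -> 19 infected
Step 9: +2 new -> 21 infected
Step 10: +2 new -> 23 infected
Step 11: +1 new -> 24 infected
Step 12: +0 new -> 24 infected

Answer: 24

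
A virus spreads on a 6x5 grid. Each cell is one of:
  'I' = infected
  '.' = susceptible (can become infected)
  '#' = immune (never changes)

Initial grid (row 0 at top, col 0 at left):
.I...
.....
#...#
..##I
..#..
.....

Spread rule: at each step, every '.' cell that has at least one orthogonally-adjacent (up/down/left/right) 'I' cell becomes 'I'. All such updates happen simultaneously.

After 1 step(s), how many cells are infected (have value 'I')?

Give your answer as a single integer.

Step 0 (initial): 2 infected
Step 1: +4 new -> 6 infected

Answer: 6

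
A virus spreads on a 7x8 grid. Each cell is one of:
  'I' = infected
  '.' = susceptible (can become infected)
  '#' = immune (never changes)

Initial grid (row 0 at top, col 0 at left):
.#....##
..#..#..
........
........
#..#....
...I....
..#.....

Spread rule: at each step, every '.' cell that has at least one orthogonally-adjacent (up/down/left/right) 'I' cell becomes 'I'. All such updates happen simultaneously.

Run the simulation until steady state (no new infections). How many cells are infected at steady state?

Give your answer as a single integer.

Answer: 48

Derivation:
Step 0 (initial): 1 infected
Step 1: +3 new -> 4 infected
Step 2: +5 new -> 9 infected
Step 3: +8 new -> 17 infected
Step 4: +9 new -> 26 infected
Step 5: +8 new -> 34 infected
Step 6: +6 new -> 40 infected
Step 7: +5 new -> 45 infected
Step 8: +3 new -> 48 infected
Step 9: +0 new -> 48 infected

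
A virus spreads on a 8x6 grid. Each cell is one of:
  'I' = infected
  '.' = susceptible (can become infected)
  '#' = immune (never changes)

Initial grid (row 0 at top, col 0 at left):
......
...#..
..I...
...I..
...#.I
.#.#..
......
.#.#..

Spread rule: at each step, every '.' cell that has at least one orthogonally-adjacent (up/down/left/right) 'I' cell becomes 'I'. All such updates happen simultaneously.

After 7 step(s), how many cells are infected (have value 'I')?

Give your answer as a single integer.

Step 0 (initial): 3 infected
Step 1: +8 new -> 11 infected
Step 2: +9 new -> 20 infected
Step 3: +10 new -> 30 infected
Step 4: +7 new -> 37 infected
Step 5: +3 new -> 40 infected
Step 6: +1 new -> 41 infected
Step 7: +1 new -> 42 infected

Answer: 42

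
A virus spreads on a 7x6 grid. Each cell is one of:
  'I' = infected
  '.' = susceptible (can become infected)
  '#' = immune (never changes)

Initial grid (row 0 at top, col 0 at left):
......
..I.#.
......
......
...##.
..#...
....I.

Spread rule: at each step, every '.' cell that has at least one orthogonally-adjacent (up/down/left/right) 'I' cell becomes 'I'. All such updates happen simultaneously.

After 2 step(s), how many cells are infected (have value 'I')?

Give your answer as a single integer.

Answer: 18

Derivation:
Step 0 (initial): 2 infected
Step 1: +7 new -> 9 infected
Step 2: +9 new -> 18 infected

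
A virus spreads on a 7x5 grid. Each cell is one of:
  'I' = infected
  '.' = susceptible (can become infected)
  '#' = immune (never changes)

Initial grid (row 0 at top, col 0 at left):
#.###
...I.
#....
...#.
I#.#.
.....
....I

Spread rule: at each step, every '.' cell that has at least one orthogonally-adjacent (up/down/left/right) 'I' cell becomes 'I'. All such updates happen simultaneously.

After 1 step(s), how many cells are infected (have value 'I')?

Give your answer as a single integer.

Step 0 (initial): 3 infected
Step 1: +7 new -> 10 infected

Answer: 10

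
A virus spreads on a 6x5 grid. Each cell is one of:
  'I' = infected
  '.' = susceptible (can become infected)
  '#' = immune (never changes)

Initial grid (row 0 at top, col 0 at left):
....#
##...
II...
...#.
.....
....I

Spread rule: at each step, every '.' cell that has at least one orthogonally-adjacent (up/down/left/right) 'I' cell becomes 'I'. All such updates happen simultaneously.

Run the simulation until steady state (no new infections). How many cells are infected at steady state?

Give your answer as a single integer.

Answer: 26

Derivation:
Step 0 (initial): 3 infected
Step 1: +5 new -> 8 infected
Step 2: +8 new -> 16 infected
Step 3: +6 new -> 22 infected
Step 4: +3 new -> 25 infected
Step 5: +1 new -> 26 infected
Step 6: +0 new -> 26 infected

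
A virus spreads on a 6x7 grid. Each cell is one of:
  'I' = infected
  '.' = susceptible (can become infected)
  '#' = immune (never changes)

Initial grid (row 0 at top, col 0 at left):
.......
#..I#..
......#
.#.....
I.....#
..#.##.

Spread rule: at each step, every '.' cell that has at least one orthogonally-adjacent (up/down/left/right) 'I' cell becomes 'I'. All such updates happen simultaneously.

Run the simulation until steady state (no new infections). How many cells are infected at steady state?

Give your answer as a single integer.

Answer: 33

Derivation:
Step 0 (initial): 2 infected
Step 1: +6 new -> 8 infected
Step 2: +9 new -> 17 infected
Step 3: +7 new -> 24 infected
Step 4: +6 new -> 30 infected
Step 5: +3 new -> 33 infected
Step 6: +0 new -> 33 infected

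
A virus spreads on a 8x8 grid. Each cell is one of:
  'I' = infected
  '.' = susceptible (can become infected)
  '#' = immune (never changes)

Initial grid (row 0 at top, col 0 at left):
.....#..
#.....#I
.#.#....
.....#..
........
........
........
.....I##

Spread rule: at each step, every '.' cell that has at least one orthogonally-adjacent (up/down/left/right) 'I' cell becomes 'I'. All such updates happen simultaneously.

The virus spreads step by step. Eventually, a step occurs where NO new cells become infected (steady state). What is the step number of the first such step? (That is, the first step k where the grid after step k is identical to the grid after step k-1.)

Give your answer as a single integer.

Answer: 11

Derivation:
Step 0 (initial): 2 infected
Step 1: +4 new -> 6 infected
Step 2: +7 new -> 13 infected
Step 3: +9 new -> 22 infected
Step 4: +8 new -> 30 infected
Step 5: +6 new -> 36 infected
Step 6: +6 new -> 42 infected
Step 7: +5 new -> 47 infected
Step 8: +5 new -> 52 infected
Step 9: +2 new -> 54 infected
Step 10: +2 new -> 56 infected
Step 11: +0 new -> 56 infected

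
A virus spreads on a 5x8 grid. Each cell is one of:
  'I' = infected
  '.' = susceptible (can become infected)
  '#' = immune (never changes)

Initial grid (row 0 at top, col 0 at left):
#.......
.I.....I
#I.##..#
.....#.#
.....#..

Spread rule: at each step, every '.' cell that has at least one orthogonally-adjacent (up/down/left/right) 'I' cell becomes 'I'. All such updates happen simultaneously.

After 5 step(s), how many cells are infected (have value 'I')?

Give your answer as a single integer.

Answer: 32

Derivation:
Step 0 (initial): 3 infected
Step 1: +7 new -> 10 infected
Step 2: +8 new -> 18 infected
Step 3: +8 new -> 26 infected
Step 4: +4 new -> 30 infected
Step 5: +2 new -> 32 infected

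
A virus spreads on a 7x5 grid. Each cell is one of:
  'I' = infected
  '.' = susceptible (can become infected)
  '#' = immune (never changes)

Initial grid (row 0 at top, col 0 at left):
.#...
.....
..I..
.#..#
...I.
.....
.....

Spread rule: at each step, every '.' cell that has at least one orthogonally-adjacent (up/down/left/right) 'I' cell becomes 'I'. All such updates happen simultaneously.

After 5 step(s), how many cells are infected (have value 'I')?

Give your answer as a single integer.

Answer: 32

Derivation:
Step 0 (initial): 2 infected
Step 1: +8 new -> 10 infected
Step 2: +9 new -> 19 infected
Step 3: +8 new -> 27 infected
Step 4: +4 new -> 31 infected
Step 5: +1 new -> 32 infected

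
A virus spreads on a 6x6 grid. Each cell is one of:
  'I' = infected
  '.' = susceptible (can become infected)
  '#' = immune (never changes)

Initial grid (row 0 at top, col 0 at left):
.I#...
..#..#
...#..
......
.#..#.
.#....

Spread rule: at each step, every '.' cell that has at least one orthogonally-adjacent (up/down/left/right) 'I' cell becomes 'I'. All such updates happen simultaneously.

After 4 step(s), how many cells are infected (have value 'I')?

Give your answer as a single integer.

Answer: 10

Derivation:
Step 0 (initial): 1 infected
Step 1: +2 new -> 3 infected
Step 2: +2 new -> 5 infected
Step 3: +3 new -> 8 infected
Step 4: +2 new -> 10 infected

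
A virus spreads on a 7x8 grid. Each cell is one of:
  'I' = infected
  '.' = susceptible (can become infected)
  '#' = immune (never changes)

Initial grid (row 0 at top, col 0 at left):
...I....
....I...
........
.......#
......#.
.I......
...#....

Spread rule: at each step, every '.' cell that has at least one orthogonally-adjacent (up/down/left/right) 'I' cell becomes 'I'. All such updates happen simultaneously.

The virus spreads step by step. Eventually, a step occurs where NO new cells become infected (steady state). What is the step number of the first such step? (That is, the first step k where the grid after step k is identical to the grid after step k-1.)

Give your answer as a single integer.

Answer: 8

Derivation:
Step 0 (initial): 3 infected
Step 1: +9 new -> 12 infected
Step 2: +13 new -> 25 infected
Step 3: +14 new -> 39 infected
Step 4: +8 new -> 47 infected
Step 5: +2 new -> 49 infected
Step 6: +2 new -> 51 infected
Step 7: +2 new -> 53 infected
Step 8: +0 new -> 53 infected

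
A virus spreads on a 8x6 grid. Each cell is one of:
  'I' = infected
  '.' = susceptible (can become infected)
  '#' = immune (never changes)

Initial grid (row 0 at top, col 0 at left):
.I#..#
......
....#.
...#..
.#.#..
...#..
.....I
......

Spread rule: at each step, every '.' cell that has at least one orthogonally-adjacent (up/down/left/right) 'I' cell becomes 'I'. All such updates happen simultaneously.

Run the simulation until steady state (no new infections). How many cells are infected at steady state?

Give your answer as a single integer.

Step 0 (initial): 2 infected
Step 1: +5 new -> 7 infected
Step 2: +7 new -> 14 infected
Step 3: +8 new -> 22 infected
Step 4: +10 new -> 32 infected
Step 5: +7 new -> 39 infected
Step 6: +2 new -> 41 infected
Step 7: +0 new -> 41 infected

Answer: 41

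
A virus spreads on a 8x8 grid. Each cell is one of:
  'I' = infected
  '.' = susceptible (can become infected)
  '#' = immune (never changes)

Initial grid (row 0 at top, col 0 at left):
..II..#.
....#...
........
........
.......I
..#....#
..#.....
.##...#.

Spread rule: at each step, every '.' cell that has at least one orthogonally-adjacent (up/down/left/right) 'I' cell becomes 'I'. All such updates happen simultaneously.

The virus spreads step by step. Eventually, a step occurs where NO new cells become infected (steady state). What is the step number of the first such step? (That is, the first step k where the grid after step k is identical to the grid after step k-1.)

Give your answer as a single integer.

Answer: 10

Derivation:
Step 0 (initial): 3 infected
Step 1: +6 new -> 9 infected
Step 2: +9 new -> 18 infected
Step 3: +12 new -> 30 infected
Step 4: +11 new -> 41 infected
Step 5: +6 new -> 47 infected
Step 6: +4 new -> 51 infected
Step 7: +3 new -> 54 infected
Step 8: +1 new -> 55 infected
Step 9: +1 new -> 56 infected
Step 10: +0 new -> 56 infected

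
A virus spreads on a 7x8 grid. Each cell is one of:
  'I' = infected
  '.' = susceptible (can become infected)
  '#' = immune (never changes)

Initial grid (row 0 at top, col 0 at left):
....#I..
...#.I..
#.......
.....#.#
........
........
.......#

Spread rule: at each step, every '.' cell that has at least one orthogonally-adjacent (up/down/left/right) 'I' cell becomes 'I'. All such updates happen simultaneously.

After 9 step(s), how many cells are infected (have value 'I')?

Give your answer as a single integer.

Answer: 49

Derivation:
Step 0 (initial): 2 infected
Step 1: +4 new -> 6 infected
Step 2: +4 new -> 10 infected
Step 3: +4 new -> 14 infected
Step 4: +4 new -> 18 infected
Step 5: +8 new -> 26 infected
Step 6: +9 new -> 35 infected
Step 7: +8 new -> 43 infected
Step 8: +4 new -> 47 infected
Step 9: +2 new -> 49 infected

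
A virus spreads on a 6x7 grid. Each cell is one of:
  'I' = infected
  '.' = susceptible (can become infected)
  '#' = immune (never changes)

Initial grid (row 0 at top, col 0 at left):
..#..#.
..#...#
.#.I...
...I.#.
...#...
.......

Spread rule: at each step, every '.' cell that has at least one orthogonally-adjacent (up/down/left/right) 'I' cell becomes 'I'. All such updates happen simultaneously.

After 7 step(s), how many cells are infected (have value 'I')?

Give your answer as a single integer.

Answer: 34

Derivation:
Step 0 (initial): 2 infected
Step 1: +5 new -> 7 infected
Step 2: +6 new -> 13 infected
Step 3: +8 new -> 21 infected
Step 4: +7 new -> 28 infected
Step 5: +3 new -> 31 infected
Step 6: +2 new -> 33 infected
Step 7: +1 new -> 34 infected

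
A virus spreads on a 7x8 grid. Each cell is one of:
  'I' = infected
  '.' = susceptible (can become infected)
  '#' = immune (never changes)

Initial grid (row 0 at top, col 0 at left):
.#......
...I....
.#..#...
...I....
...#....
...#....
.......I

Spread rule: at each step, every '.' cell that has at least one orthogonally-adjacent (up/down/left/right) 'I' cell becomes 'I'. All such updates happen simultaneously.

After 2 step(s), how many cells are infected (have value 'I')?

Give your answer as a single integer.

Answer: 23

Derivation:
Step 0 (initial): 3 infected
Step 1: +8 new -> 11 infected
Step 2: +12 new -> 23 infected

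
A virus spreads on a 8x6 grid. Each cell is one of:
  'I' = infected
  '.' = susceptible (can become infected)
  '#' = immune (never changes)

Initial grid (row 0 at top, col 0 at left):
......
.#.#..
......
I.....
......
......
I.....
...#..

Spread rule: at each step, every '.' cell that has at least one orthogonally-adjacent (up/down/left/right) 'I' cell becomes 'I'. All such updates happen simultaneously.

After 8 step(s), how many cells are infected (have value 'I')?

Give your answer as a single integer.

Step 0 (initial): 2 infected
Step 1: +6 new -> 8 infected
Step 2: +7 new -> 15 infected
Step 3: +7 new -> 22 infected
Step 4: +7 new -> 29 infected
Step 5: +7 new -> 36 infected
Step 6: +6 new -> 42 infected
Step 7: +2 new -> 44 infected
Step 8: +1 new -> 45 infected

Answer: 45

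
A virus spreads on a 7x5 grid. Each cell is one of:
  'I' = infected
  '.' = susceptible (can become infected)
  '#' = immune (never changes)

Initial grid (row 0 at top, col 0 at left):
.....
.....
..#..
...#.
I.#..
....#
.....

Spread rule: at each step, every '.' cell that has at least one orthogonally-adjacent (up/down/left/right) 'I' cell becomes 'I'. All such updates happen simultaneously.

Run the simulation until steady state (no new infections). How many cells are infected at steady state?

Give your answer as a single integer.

Answer: 31

Derivation:
Step 0 (initial): 1 infected
Step 1: +3 new -> 4 infected
Step 2: +4 new -> 8 infected
Step 3: +5 new -> 13 infected
Step 4: +4 new -> 17 infected
Step 5: +4 new -> 21 infected
Step 6: +4 new -> 25 infected
Step 7: +4 new -> 29 infected
Step 8: +2 new -> 31 infected
Step 9: +0 new -> 31 infected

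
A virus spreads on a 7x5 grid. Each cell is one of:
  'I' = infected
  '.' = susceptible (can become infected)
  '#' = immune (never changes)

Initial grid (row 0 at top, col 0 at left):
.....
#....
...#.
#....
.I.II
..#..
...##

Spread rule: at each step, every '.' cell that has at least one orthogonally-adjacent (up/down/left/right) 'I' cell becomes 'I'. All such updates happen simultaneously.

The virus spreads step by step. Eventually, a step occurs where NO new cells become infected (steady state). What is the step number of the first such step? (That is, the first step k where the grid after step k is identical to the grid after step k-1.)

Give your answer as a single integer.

Step 0 (initial): 3 infected
Step 1: +8 new -> 11 infected
Step 2: +5 new -> 16 infected
Step 3: +6 new -> 22 infected
Step 4: +4 new -> 26 infected
Step 5: +3 new -> 29 infected
Step 6: +0 new -> 29 infected

Answer: 6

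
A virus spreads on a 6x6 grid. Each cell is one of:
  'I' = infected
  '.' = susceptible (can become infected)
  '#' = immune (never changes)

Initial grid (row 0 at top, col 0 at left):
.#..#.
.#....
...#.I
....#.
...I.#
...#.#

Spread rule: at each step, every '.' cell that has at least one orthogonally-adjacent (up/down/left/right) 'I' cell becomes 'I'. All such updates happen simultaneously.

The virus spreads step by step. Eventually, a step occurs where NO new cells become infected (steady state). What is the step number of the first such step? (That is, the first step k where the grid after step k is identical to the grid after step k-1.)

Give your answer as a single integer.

Step 0 (initial): 2 infected
Step 1: +6 new -> 8 infected
Step 2: +6 new -> 14 infected
Step 3: +5 new -> 19 infected
Step 4: +5 new -> 24 infected
Step 5: +2 new -> 26 infected
Step 6: +1 new -> 27 infected
Step 7: +1 new -> 28 infected
Step 8: +0 new -> 28 infected

Answer: 8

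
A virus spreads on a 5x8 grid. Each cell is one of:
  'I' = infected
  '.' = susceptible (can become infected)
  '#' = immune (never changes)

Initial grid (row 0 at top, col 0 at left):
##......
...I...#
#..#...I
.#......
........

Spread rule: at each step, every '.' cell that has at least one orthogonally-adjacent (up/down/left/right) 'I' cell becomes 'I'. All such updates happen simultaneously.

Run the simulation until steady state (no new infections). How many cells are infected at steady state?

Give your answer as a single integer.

Answer: 34

Derivation:
Step 0 (initial): 2 infected
Step 1: +5 new -> 7 infected
Step 2: +10 new -> 17 infected
Step 3: +8 new -> 25 infected
Step 4: +5 new -> 30 infected
Step 5: +2 new -> 32 infected
Step 6: +1 new -> 33 infected
Step 7: +1 new -> 34 infected
Step 8: +0 new -> 34 infected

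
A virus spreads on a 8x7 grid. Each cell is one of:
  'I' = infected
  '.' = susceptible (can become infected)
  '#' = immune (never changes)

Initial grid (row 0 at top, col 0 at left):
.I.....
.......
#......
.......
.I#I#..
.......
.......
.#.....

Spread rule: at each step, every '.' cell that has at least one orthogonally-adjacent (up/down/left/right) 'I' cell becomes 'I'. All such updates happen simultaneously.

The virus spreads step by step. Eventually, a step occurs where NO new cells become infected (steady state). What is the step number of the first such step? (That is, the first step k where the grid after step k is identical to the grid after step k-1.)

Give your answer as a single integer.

Step 0 (initial): 3 infected
Step 1: +8 new -> 11 infected
Step 2: +13 new -> 24 infected
Step 3: +10 new -> 34 infected
Step 4: +10 new -> 44 infected
Step 5: +6 new -> 50 infected
Step 6: +2 new -> 52 infected
Step 7: +0 new -> 52 infected

Answer: 7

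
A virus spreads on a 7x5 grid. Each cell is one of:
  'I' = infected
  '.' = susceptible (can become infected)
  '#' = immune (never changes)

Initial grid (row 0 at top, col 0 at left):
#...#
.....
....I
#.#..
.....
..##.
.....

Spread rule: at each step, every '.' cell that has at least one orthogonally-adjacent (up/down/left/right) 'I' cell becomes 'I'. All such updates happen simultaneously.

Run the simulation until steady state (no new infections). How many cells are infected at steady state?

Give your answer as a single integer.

Answer: 29

Derivation:
Step 0 (initial): 1 infected
Step 1: +3 new -> 4 infected
Step 2: +4 new -> 8 infected
Step 3: +5 new -> 13 infected
Step 4: +6 new -> 19 infected
Step 5: +4 new -> 23 infected
Step 6: +3 new -> 26 infected
Step 7: +2 new -> 28 infected
Step 8: +1 new -> 29 infected
Step 9: +0 new -> 29 infected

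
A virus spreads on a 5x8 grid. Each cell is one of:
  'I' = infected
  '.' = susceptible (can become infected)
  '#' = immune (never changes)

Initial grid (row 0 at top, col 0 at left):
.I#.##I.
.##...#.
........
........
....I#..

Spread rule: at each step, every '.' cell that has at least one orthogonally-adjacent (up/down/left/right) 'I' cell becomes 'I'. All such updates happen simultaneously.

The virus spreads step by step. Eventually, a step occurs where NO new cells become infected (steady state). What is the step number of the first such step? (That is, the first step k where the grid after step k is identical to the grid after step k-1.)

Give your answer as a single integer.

Answer: 6

Derivation:
Step 0 (initial): 3 infected
Step 1: +4 new -> 7 infected
Step 2: +6 new -> 13 infected
Step 3: +8 new -> 21 infected
Step 4: +10 new -> 31 infected
Step 5: +2 new -> 33 infected
Step 6: +0 new -> 33 infected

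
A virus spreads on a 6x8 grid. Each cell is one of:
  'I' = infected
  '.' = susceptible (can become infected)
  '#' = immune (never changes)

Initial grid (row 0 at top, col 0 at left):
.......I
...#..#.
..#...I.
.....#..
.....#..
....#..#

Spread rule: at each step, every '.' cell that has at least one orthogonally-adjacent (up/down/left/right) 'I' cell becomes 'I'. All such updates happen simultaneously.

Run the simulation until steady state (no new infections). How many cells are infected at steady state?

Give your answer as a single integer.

Answer: 41

Derivation:
Step 0 (initial): 2 infected
Step 1: +5 new -> 7 infected
Step 2: +5 new -> 12 infected
Step 3: +6 new -> 18 infected
Step 4: +4 new -> 22 infected
Step 5: +3 new -> 25 infected
Step 6: +5 new -> 30 infected
Step 7: +6 new -> 36 infected
Step 8: +4 new -> 40 infected
Step 9: +1 new -> 41 infected
Step 10: +0 new -> 41 infected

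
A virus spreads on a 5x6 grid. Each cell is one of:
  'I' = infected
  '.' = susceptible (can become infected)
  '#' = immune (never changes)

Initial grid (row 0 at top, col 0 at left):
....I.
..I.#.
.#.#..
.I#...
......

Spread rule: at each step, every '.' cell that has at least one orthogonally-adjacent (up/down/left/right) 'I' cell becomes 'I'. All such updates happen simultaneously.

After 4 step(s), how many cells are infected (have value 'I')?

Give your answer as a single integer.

Answer: 24

Derivation:
Step 0 (initial): 3 infected
Step 1: +8 new -> 11 infected
Step 2: +6 new -> 17 infected
Step 3: +3 new -> 20 infected
Step 4: +4 new -> 24 infected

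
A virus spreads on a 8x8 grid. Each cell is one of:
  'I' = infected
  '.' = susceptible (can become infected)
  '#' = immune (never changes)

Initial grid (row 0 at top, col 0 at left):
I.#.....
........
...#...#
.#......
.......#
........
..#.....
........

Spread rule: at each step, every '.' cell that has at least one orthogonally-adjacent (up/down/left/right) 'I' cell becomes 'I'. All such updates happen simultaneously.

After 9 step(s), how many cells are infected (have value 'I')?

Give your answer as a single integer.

Answer: 44

Derivation:
Step 0 (initial): 1 infected
Step 1: +2 new -> 3 infected
Step 2: +2 new -> 5 infected
Step 3: +3 new -> 8 infected
Step 4: +3 new -> 11 infected
Step 5: +5 new -> 16 infected
Step 6: +7 new -> 23 infected
Step 7: +8 new -> 31 infected
Step 8: +7 new -> 38 infected
Step 9: +6 new -> 44 infected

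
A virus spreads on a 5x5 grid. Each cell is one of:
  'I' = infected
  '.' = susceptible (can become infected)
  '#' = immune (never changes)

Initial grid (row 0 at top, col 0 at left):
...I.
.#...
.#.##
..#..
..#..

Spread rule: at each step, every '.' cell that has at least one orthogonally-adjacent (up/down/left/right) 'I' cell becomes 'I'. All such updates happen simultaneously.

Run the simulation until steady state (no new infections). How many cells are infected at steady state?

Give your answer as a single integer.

Answer: 15

Derivation:
Step 0 (initial): 1 infected
Step 1: +3 new -> 4 infected
Step 2: +3 new -> 7 infected
Step 3: +2 new -> 9 infected
Step 4: +1 new -> 10 infected
Step 5: +1 new -> 11 infected
Step 6: +1 new -> 12 infected
Step 7: +2 new -> 14 infected
Step 8: +1 new -> 15 infected
Step 9: +0 new -> 15 infected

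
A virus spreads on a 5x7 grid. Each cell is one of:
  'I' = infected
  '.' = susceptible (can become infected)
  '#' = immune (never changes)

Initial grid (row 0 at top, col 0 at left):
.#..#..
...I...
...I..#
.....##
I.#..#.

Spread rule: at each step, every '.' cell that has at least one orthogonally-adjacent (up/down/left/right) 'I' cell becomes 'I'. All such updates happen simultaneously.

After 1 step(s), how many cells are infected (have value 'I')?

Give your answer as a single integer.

Step 0 (initial): 3 infected
Step 1: +8 new -> 11 infected

Answer: 11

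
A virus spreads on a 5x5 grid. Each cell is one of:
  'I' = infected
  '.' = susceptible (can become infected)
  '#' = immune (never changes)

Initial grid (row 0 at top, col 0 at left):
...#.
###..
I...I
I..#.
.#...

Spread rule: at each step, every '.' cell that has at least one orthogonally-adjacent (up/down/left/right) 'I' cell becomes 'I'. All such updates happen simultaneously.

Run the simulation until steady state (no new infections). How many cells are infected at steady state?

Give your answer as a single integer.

Step 0 (initial): 3 infected
Step 1: +6 new -> 9 infected
Step 2: +5 new -> 14 infected
Step 3: +2 new -> 16 infected
Step 4: +0 new -> 16 infected

Answer: 16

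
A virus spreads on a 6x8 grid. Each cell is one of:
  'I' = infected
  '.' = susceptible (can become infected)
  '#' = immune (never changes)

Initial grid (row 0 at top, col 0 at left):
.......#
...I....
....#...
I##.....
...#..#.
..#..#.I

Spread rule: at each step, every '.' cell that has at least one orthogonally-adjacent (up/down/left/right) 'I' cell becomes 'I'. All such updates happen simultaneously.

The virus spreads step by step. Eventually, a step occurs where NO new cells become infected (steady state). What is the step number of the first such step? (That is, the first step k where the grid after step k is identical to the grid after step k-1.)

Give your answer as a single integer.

Answer: 7

Derivation:
Step 0 (initial): 3 infected
Step 1: +8 new -> 11 infected
Step 2: +11 new -> 22 infected
Step 3: +10 new -> 32 infected
Step 4: +5 new -> 37 infected
Step 5: +2 new -> 39 infected
Step 6: +1 new -> 40 infected
Step 7: +0 new -> 40 infected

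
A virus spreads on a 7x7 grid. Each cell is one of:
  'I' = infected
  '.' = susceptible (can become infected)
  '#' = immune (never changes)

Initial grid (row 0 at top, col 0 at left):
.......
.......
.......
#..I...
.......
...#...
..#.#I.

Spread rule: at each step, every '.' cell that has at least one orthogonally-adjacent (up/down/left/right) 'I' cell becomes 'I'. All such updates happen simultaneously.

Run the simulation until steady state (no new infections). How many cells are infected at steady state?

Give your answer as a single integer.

Answer: 44

Derivation:
Step 0 (initial): 2 infected
Step 1: +6 new -> 8 infected
Step 2: +10 new -> 18 infected
Step 3: +9 new -> 27 infected
Step 4: +8 new -> 35 infected
Step 5: +6 new -> 41 infected
Step 6: +3 new -> 44 infected
Step 7: +0 new -> 44 infected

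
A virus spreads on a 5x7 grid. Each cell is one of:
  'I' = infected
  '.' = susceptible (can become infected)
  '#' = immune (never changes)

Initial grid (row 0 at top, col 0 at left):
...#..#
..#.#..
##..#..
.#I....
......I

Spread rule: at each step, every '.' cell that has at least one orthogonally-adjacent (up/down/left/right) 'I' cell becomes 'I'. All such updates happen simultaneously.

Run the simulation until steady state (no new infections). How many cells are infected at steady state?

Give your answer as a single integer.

Answer: 22

Derivation:
Step 0 (initial): 2 infected
Step 1: +5 new -> 7 infected
Step 2: +7 new -> 14 infected
Step 3: +4 new -> 18 infected
Step 4: +2 new -> 20 infected
Step 5: +1 new -> 21 infected
Step 6: +1 new -> 22 infected
Step 7: +0 new -> 22 infected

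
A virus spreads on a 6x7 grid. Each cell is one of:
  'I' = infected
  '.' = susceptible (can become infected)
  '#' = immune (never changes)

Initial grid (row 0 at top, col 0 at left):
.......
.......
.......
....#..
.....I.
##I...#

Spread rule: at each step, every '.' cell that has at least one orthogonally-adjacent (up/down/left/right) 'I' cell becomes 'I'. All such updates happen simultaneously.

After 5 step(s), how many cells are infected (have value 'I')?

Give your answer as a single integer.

Step 0 (initial): 2 infected
Step 1: +6 new -> 8 infected
Step 2: +6 new -> 14 infected
Step 3: +7 new -> 21 infected
Step 4: +7 new -> 28 infected
Step 5: +6 new -> 34 infected

Answer: 34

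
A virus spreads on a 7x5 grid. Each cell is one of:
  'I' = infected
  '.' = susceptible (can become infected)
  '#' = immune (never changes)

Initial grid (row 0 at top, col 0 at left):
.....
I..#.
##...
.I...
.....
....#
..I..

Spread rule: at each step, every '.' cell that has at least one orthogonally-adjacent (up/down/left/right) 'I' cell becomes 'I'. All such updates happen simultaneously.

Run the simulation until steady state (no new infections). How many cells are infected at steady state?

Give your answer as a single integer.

Step 0 (initial): 3 infected
Step 1: +8 new -> 11 infected
Step 2: +10 new -> 21 infected
Step 3: +5 new -> 26 infected
Step 4: +3 new -> 29 infected
Step 5: +2 new -> 31 infected
Step 6: +0 new -> 31 infected

Answer: 31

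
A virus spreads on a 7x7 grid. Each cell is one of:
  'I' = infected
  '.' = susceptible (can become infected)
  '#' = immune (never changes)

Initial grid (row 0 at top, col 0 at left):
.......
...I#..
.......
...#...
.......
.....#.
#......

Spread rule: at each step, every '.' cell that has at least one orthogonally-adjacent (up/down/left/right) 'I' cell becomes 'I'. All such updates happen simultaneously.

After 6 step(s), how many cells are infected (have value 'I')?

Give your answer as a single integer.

Step 0 (initial): 1 infected
Step 1: +3 new -> 4 infected
Step 2: +5 new -> 9 infected
Step 3: +7 new -> 16 infected
Step 4: +9 new -> 25 infected
Step 5: +8 new -> 33 infected
Step 6: +6 new -> 39 infected

Answer: 39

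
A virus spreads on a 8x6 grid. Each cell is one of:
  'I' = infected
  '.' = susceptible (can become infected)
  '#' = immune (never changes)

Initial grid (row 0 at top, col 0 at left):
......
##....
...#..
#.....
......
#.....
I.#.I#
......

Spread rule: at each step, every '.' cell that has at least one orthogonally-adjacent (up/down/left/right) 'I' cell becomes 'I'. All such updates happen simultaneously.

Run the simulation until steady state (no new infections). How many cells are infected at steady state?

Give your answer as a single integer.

Answer: 41

Derivation:
Step 0 (initial): 2 infected
Step 1: +5 new -> 7 infected
Step 2: +7 new -> 14 infected
Step 3: +6 new -> 20 infected
Step 4: +6 new -> 26 infected
Step 5: +4 new -> 30 infected
Step 6: +5 new -> 35 infected
Step 7: +3 new -> 38 infected
Step 8: +1 new -> 39 infected
Step 9: +1 new -> 40 infected
Step 10: +1 new -> 41 infected
Step 11: +0 new -> 41 infected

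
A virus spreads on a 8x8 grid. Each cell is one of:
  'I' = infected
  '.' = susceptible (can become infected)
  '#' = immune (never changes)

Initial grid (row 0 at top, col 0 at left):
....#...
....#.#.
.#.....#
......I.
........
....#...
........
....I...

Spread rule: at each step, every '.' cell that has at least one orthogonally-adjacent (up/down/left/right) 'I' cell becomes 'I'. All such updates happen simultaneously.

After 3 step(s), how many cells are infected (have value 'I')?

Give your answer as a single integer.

Step 0 (initial): 2 infected
Step 1: +7 new -> 9 infected
Step 2: +9 new -> 18 infected
Step 3: +11 new -> 29 infected

Answer: 29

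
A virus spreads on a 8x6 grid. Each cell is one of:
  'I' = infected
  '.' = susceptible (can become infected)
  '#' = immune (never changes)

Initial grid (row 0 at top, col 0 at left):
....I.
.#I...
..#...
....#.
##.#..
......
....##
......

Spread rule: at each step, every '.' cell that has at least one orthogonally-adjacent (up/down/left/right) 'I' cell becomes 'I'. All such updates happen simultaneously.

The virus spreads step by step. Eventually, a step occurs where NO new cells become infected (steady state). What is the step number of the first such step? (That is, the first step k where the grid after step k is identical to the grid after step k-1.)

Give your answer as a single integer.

Answer: 12

Derivation:
Step 0 (initial): 2 infected
Step 1: +5 new -> 7 infected
Step 2: +4 new -> 11 infected
Step 3: +3 new -> 14 infected
Step 4: +3 new -> 17 infected
Step 5: +4 new -> 21 infected
Step 6: +5 new -> 26 infected
Step 7: +4 new -> 30 infected
Step 8: +4 new -> 34 infected
Step 9: +3 new -> 37 infected
Step 10: +2 new -> 39 infected
Step 11: +1 new -> 40 infected
Step 12: +0 new -> 40 infected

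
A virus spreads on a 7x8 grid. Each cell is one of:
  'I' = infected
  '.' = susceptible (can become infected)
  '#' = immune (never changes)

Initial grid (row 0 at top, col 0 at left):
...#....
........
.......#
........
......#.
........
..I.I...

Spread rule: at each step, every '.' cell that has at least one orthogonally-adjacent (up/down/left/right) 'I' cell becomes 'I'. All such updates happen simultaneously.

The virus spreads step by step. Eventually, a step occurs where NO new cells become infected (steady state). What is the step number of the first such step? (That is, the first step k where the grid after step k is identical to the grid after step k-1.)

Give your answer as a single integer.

Answer: 10

Derivation:
Step 0 (initial): 2 infected
Step 1: +5 new -> 7 infected
Step 2: +7 new -> 14 infected
Step 3: +8 new -> 22 infected
Step 4: +7 new -> 29 infected
Step 5: +8 new -> 37 infected
Step 6: +8 new -> 45 infected
Step 7: +4 new -> 49 infected
Step 8: +3 new -> 52 infected
Step 9: +1 new -> 53 infected
Step 10: +0 new -> 53 infected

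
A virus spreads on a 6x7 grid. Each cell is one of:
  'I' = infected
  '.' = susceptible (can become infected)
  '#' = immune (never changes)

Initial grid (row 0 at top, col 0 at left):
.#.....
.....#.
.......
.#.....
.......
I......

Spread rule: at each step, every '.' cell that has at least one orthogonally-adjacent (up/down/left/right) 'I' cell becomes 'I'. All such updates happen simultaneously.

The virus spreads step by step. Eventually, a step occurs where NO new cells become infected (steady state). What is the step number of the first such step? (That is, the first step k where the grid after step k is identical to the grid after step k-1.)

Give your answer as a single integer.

Answer: 12

Derivation:
Step 0 (initial): 1 infected
Step 1: +2 new -> 3 infected
Step 2: +3 new -> 6 infected
Step 3: +3 new -> 9 infected
Step 4: +5 new -> 14 infected
Step 5: +6 new -> 20 infected
Step 6: +5 new -> 25 infected
Step 7: +5 new -> 30 infected
Step 8: +4 new -> 34 infected
Step 9: +2 new -> 36 infected
Step 10: +2 new -> 38 infected
Step 11: +1 new -> 39 infected
Step 12: +0 new -> 39 infected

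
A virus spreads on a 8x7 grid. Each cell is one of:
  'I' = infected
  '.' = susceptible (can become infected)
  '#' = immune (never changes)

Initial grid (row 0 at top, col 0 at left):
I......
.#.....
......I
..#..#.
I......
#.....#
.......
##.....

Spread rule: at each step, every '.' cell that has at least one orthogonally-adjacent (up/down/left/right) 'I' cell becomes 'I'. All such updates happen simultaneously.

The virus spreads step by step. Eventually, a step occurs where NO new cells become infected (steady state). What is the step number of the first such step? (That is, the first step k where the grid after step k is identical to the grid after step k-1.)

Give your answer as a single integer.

Step 0 (initial): 3 infected
Step 1: +7 new -> 10 infected
Step 2: +9 new -> 19 infected
Step 3: +11 new -> 30 infected
Step 4: +9 new -> 39 infected
Step 5: +4 new -> 43 infected
Step 6: +4 new -> 47 infected
Step 7: +2 new -> 49 infected
Step 8: +0 new -> 49 infected

Answer: 8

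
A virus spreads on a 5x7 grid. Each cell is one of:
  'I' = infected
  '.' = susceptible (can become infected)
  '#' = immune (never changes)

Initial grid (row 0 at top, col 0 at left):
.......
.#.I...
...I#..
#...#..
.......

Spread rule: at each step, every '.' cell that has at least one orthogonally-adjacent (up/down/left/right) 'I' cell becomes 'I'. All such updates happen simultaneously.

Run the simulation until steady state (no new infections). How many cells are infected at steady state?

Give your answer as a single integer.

Answer: 31

Derivation:
Step 0 (initial): 2 infected
Step 1: +5 new -> 7 infected
Step 2: +6 new -> 13 infected
Step 3: +8 new -> 21 infected
Step 4: +7 new -> 28 infected
Step 5: +3 new -> 31 infected
Step 6: +0 new -> 31 infected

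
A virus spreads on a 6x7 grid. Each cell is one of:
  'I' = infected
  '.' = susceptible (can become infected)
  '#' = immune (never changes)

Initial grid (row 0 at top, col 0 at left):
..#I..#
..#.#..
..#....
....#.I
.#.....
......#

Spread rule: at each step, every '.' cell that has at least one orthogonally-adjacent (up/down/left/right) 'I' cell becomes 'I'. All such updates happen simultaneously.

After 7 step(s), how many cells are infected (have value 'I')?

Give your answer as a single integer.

Answer: 30

Derivation:
Step 0 (initial): 2 infected
Step 1: +5 new -> 7 infected
Step 2: +5 new -> 12 infected
Step 3: +5 new -> 17 infected
Step 4: +3 new -> 20 infected
Step 5: +3 new -> 23 infected
Step 6: +3 new -> 26 infected
Step 7: +4 new -> 30 infected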